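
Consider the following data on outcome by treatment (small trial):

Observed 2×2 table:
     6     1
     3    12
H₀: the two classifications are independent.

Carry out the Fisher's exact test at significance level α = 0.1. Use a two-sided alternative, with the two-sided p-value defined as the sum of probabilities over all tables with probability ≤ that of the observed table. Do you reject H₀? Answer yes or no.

Margins: r₁=7, r₂=15, c₁=9, c₂=13, n=22
p_obs = C(7,6)·C(15,3)/C(22,9); sum pmf over tables with pmf ≤ p_obs
p-value (two-sided) = 0.00661
At α=0.1: p < α → reject H₀

reject H₀: yes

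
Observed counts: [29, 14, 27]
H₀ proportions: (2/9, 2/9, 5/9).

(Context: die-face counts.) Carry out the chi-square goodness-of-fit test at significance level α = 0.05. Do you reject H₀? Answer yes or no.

n = 70; E_i = n·p_i = [15.56, 15.56, 38.89]
χ² = (29−15.56)²/15.56 + (14−15.56)²/15.56 + (27−38.89)²/38.89 = 15.4100
df = 2
p-value (upper-tail) = 0.00045
At α=0.05: p < α → reject H₀

reject H₀: yes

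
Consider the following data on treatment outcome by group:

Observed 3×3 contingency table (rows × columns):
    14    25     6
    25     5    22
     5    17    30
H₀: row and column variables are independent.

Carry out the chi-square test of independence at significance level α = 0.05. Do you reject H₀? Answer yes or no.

reject H₀: yes

Row totals [45, 52, 52], col totals [44, 47, 58], n=149
χ² = (14−13.29)²/13.29 + (25−14.19)²/14.19 + (6−17.52)²/17.52 + (25−15.36)²/15.36 + (5−16.40)²/16.40 + (22−20.24)²/20.24 + (5−15.36)²/15.36 + (17−16.40)²/16.40 + (30−20.24)²/20.24 = 41.6822
df = 4
p-value (upper-tail) = 0.00000
At α=0.05: p < α → reject H₀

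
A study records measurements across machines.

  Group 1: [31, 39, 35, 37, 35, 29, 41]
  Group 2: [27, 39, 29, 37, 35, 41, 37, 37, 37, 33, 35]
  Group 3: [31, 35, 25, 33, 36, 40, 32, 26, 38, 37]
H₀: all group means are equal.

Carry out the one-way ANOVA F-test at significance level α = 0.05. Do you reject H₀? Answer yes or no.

Group means [35.29, 35.18, 33.30], grand mean 34.536
SSB = Σnᵢ(x̄ᵢ−x̄)² = 23.799; SSW = ΣΣ(x−x̄ᵢ)² = 499.165
MSB = 23.799/2 = 11.8997; MSW = 499.165/25 = 19.9666
F = MSB/MSW = 0.5960
df = (2, 25)
p-value (upper-tail) = 0.55866
At α=0.05: p ≥ α → fail to reject H₀

reject H₀: no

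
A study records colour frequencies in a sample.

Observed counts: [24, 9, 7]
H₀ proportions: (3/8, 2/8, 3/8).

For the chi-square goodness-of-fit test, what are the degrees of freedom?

df = k − 1 = 3 − 1 = 2

degrees of freedom = 2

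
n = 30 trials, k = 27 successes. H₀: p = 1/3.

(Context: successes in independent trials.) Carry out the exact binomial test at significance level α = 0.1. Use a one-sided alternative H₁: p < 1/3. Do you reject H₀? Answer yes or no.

Exact binomial: n=30, k=27, p₀=1/3=0.3333
P(X≤27) from Σ C(n,i)·p₀^i·(1−p₀)^(n−i)
p-value (one-sided, H₁ less) = 1.00000
At α=0.1: p ≥ α → fail to reject H₀

reject H₀: no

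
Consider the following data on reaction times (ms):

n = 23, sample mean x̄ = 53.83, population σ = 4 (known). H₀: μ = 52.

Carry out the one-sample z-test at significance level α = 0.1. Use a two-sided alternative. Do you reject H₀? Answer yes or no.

SE = σ/√n = 4/√23 = 0.8341
z = (x̄−μ₀)/SE = (53.83−52)/0.8341 = 2.1941
p-value (two-sided) = 0.02823
At α=0.1: p < α → reject H₀

reject H₀: yes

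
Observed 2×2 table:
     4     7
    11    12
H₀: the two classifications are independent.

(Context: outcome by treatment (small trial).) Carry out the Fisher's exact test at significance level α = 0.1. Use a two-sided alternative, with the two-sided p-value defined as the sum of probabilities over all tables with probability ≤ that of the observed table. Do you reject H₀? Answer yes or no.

Margins: r₁=11, r₂=23, c₁=15, c₂=19, n=34
p_obs = C(11,4)·C(23,11)/C(34,15); sum pmf over tables with pmf ≤ p_obs
p-value (two-sided) = 0.71521
At α=0.1: p ≥ α → fail to reject H₀

reject H₀: no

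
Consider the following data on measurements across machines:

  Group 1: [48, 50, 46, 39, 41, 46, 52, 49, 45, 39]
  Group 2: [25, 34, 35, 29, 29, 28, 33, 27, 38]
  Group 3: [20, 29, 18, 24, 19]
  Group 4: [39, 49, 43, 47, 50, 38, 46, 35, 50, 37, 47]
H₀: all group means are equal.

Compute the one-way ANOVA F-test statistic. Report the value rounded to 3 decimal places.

Group means [45.50, 30.89, 22.00, 43.73], grand mean 37.829
SSB = Σnᵢ(x̄ᵢ−x̄)² = 2657.401; SSW = ΣΣ(x−x̄ᵢ)² = 725.571
MSB = 2657.401/3 = 885.8002; MSW = 725.571/31 = 23.4055
F = MSB/MSW = 37.8458
df = (3, 31)

test statistic = 37.846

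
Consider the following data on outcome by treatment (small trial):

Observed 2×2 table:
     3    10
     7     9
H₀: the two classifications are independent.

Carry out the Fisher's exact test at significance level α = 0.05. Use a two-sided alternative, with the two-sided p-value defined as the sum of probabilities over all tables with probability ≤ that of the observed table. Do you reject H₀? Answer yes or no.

reject H₀: no

Margins: r₁=13, r₂=16, c₁=10, c₂=19, n=29
p_obs = C(13,3)·C(16,7)/C(29,10); sum pmf over tables with pmf ≤ p_obs
p-value (two-sided) = 0.43348
At α=0.05: p ≥ α → fail to reject H₀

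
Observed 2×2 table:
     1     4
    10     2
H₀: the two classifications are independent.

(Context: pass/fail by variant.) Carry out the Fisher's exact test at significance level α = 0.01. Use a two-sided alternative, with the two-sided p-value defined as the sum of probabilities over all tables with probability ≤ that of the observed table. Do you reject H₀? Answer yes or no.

reject H₀: no

Margins: r₁=5, r₂=12, c₁=11, c₂=6, n=17
p_obs = C(5,1)·C(12,10)/C(17,11); sum pmf over tables with pmf ≤ p_obs
p-value (two-sided) = 0.02763
At α=0.01: p ≥ α → fail to reject H₀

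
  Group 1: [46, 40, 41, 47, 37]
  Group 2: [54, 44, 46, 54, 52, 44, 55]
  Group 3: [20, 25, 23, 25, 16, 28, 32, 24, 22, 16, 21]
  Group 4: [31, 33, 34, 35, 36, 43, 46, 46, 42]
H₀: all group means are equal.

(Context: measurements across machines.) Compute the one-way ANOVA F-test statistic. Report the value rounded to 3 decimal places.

test statistic = 45.236

Group means [42.20, 49.86, 22.91, 38.44], grand mean 36.188
SSB = Σnᵢ(x̄ᵢ−x̄)² = 3474.087; SSW = ΣΣ(x−x̄ᵢ)² = 716.788
MSB = 3474.087/3 = 1158.0288; MSW = 716.788/28 = 25.5996
F = MSB/MSW = 45.2362
df = (3, 28)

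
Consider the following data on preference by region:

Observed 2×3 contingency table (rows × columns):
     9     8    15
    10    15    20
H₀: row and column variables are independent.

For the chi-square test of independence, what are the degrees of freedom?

df = (r−1)(c−1) = (2−1)·(3−1) = 2

degrees of freedom = 2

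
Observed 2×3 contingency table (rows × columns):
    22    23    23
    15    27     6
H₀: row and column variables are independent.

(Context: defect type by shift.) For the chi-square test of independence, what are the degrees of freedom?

df = (r−1)(c−1) = (2−1)·(3−1) = 2

degrees of freedom = 2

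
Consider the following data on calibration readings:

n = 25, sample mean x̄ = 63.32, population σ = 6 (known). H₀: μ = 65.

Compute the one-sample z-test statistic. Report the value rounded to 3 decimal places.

SE = σ/√n = 6/√25 = 1.2000
z = (x̄−μ₀)/SE = (63.32−65)/1.2000 = -1.4000

test statistic = -1.400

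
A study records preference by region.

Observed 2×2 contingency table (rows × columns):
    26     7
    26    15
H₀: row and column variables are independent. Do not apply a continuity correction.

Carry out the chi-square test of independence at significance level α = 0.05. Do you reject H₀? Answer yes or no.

Row totals [33, 41], col totals [52, 22], n=74
χ² = (26−23.19)²/23.19 + (7−9.81)²/9.81 + (26−28.81)²/28.81 + (15−12.19)²/12.19 = 2.0684
df = 1
p-value (upper-tail) = 0.15038
At α=0.05: p ≥ α → fail to reject H₀

reject H₀: no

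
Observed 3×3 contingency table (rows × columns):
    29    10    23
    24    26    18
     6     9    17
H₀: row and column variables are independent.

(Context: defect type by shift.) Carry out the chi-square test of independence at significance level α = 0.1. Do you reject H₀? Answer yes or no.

Row totals [62, 68, 32], col totals [59, 45, 58], n=162
χ² = (29−22.58)²/22.58 + (10−17.22)²/17.22 + (23−22.20)²/22.20 + (24−24.77)²/24.77 + (26−18.89)²/18.89 + (18−24.35)²/24.35 + (6−11.65)²/11.65 + (9−8.89)²/8.89 + (17−11.46)²/11.46 = 14.6643
df = 4
p-value (upper-tail) = 0.00545
At α=0.1: p < α → reject H₀

reject H₀: yes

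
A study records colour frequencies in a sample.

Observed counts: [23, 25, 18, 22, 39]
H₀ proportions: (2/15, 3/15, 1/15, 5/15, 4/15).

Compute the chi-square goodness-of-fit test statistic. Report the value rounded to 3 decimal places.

n = 127; E_i = n·p_i = [16.93, 25.40, 8.47, 42.33, 33.87]
χ² = (23−16.93)²/16.93 + (25−25.40)²/25.40 + (18−8.47)²/8.47 + (22−42.33)²/42.33 + (39−33.87)²/33.87 = 23.4587
df = 4

test statistic = 23.459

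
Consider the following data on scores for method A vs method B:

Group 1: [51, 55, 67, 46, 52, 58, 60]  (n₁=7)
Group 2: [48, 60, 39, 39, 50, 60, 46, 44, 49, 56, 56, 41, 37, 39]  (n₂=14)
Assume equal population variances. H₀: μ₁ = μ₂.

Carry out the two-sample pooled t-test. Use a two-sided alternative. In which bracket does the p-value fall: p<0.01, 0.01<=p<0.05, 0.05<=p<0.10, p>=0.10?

p-value bracket: 0.01<=p<0.05

x̄₁=55.571, s₁=6.852, n₁=7
x̄₂=47.429, s₂=8.083, n₂=14
s_p² = [6·6.852² + 13·8.083²]/19 = 59.5338
SE = √(s_p²·(1/7+1/14)) = 3.5717
t = (55.571−47.429)/3.5717 = 2.2798
df = 19
p-value (two-sided) = 0.03434
→ bracket: 0.01<=p<0.05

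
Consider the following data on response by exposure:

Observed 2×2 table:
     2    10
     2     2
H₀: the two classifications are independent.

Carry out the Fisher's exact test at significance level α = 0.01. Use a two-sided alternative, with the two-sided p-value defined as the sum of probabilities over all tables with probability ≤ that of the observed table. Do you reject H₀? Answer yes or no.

Margins: r₁=12, r₂=4, c₁=4, c₂=12, n=16
p_obs = C(12,2)·C(4,2)/C(16,4); sum pmf over tables with pmf ≤ p_obs
p-value (two-sided) = 0.24451
At α=0.01: p ≥ α → fail to reject H₀

reject H₀: no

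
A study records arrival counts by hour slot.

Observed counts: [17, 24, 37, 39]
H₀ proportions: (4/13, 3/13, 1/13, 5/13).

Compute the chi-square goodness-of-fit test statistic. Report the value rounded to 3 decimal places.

n = 117; E_i = n·p_i = [36.00, 27.00, 9.00, 45.00]
χ² = (17−36.00)²/36.00 + (24−27.00)²/27.00 + (37−9.00)²/9.00 + (39−45.00)²/45.00 = 98.2722
df = 3

test statistic = 98.272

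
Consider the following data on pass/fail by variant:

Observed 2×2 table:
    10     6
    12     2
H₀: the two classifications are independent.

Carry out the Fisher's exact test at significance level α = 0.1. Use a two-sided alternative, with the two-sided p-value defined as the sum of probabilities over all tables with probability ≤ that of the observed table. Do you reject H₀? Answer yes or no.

reject H₀: no

Margins: r₁=16, r₂=14, c₁=22, c₂=8, n=30
p_obs = C(16,10)·C(14,12)/C(30,22); sum pmf over tables with pmf ≤ p_obs
p-value (two-sided) = 0.22553
At α=0.1: p ≥ α → fail to reject H₀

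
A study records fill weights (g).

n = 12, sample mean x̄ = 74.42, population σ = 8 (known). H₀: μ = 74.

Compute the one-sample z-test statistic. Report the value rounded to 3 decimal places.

test statistic = 0.182

SE = σ/√n = 8/√12 = 2.3094
z = (x̄−μ₀)/SE = (74.42−74)/2.3094 = 0.1819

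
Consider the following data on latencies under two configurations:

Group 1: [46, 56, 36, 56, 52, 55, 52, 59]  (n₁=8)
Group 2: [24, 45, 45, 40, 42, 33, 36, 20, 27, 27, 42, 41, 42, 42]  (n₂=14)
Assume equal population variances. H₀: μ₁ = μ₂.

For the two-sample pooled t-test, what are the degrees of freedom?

df = n₁ + n₂ − 2 = 8 + 14 − 2 = 20

degrees of freedom = 20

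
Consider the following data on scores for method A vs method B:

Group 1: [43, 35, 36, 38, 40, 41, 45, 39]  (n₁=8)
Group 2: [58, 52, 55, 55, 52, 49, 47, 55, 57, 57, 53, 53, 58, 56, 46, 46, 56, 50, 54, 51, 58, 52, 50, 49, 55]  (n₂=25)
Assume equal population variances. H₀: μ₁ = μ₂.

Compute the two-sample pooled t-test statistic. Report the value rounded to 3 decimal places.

test statistic = -8.996

x̄₁=39.625, s₁=3.378, n₁=8
x̄₂=52.960, s₂=3.725, n₂=25
s_p² = [7·3.378² + 24·3.725²]/31 = 13.3173
SE = √(s_p²·(1/8+1/25)) = 1.4823
t = (39.625−52.960)/1.4823 = -8.9959
df = 31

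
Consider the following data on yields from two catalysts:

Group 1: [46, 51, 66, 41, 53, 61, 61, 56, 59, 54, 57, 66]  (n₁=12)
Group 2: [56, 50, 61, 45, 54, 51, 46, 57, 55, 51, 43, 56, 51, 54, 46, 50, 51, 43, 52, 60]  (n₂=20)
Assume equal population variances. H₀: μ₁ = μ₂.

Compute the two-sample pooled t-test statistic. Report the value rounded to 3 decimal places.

x̄₁=55.917, s₁=7.525, n₁=12
x̄₂=51.600, s₂=5.185, n₂=20
s_p² = [11·7.525² + 19·5.185²]/30 = 37.7906
SE = √(s_p²·(1/12+1/20)) = 2.2447
t = (55.917−51.600)/2.2447 = 1.9230
df = 30

test statistic = 1.923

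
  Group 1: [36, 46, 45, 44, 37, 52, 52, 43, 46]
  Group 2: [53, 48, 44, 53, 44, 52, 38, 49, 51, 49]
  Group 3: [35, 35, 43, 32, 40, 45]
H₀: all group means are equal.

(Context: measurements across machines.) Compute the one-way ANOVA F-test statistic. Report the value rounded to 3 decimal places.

Group means [44.56, 48.10, 38.33], grand mean 44.480
SSB = Σnᵢ(x̄ᵢ−x̄)² = 357.784; SSW = ΣΣ(x−x̄ᵢ)² = 588.456
MSB = 357.784/2 = 178.8922; MSW = 588.456/22 = 26.7480
F = MSB/MSW = 6.6881
df = (2, 22)

test statistic = 6.688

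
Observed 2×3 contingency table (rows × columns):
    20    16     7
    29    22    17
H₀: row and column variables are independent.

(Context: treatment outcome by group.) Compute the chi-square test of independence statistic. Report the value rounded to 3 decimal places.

Row totals [43, 68], col totals [49, 38, 24], n=111
χ² = (20−18.98)²/18.98 + (16−14.72)²/14.72 + (7−9.30)²/9.30 + (29−30.02)²/30.02 + (22−23.28)²/23.28 + (17−14.70)²/14.70 = 1.1972
df = 2

test statistic = 1.197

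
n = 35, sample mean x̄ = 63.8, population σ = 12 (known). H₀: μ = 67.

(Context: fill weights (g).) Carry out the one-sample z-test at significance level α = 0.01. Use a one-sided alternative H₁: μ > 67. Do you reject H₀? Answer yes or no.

reject H₀: no

SE = σ/√n = 12/√35 = 2.0284
z = (x̄−μ₀)/SE = (63.8−67)/2.0284 = -1.5776
p-value (one-sided, H₁ greater) = 0.94267
At α=0.01: p ≥ α → fail to reject H₀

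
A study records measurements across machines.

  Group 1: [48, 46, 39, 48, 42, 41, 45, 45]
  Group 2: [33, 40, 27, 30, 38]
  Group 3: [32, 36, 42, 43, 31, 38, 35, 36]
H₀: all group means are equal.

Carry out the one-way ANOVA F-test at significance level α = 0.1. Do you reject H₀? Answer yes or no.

Group means [44.25, 33.60, 36.62], grand mean 38.810
SSB = Σnᵢ(x̄ᵢ−x̄)² = 410.663; SSW = ΣΣ(x−x̄ᵢ)² = 320.575
MSB = 410.663/2 = 205.3315; MSW = 320.575/18 = 17.8097
F = MSB/MSW = 11.5292
df = (2, 18)
p-value (upper-tail) = 0.00060
At α=0.1: p < α → reject H₀

reject H₀: yes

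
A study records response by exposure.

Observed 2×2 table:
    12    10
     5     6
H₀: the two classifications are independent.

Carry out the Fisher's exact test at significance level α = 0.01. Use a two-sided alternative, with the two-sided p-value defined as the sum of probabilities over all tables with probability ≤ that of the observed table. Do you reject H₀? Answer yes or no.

reject H₀: no

Margins: r₁=22, r₂=11, c₁=17, c₂=16, n=33
p_obs = C(22,12)·C(11,5)/C(33,17); sum pmf over tables with pmf ≤ p_obs
p-value (two-sided) = 0.72068
At α=0.01: p ≥ α → fail to reject H₀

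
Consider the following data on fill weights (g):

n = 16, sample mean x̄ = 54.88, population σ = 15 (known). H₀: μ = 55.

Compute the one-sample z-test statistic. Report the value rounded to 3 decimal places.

test statistic = -0.032

SE = σ/√n = 15/√16 = 3.7500
z = (x̄−μ₀)/SE = (54.88−55)/3.7500 = -0.0320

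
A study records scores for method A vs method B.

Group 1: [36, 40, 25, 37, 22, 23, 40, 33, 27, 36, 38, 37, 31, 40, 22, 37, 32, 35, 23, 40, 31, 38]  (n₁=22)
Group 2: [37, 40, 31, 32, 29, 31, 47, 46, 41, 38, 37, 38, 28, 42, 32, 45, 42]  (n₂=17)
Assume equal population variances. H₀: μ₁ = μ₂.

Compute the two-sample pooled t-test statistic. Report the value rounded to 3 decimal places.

test statistic = -2.248

x̄₁=32.864, s₁=6.424, n₁=22
x̄₂=37.412, s₂=6.052, n₂=17
s_p² = [21·6.424² + 16·6.052²]/37 = 39.2624
SE = √(s_p²·(1/22+1/17)) = 2.0234
t = (32.864−37.412)/2.0234 = -2.2477
df = 37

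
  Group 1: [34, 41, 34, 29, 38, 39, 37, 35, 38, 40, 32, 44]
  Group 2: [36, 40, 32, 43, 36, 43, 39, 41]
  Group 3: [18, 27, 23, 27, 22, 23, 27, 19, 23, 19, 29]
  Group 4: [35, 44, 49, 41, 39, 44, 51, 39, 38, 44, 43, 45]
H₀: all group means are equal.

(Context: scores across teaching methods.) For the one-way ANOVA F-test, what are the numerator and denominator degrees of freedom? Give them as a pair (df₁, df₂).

degrees of freedom = [3, 39]

k = 4 groups, N = 43 total
df = (k−1, N−k) = (4−1, 43−4) = (3, 39)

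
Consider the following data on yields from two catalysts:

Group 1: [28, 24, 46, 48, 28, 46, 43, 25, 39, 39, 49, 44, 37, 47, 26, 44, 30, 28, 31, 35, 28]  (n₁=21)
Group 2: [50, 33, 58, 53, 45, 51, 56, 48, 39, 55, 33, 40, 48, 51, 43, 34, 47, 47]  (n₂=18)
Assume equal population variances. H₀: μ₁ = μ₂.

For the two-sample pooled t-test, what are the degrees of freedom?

degrees of freedom = 37

df = n₁ + n₂ − 2 = 21 + 18 − 2 = 37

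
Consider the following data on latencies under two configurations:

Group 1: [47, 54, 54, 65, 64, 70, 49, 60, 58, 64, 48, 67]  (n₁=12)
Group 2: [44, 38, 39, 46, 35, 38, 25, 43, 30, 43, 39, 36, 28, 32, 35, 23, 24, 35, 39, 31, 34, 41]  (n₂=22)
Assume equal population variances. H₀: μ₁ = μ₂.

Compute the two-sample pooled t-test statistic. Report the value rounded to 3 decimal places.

x̄₁=58.333, s₁=7.878, n₁=12
x̄₂=35.364, s₂=6.529, n₂=22
s_p² = [11·7.878² + 21·6.529²]/32 = 49.3049
SE = √(s_p²·(1/12+1/22)) = 2.5199
t = (58.333−35.364)/2.5199 = 9.1153
df = 32

test statistic = 9.115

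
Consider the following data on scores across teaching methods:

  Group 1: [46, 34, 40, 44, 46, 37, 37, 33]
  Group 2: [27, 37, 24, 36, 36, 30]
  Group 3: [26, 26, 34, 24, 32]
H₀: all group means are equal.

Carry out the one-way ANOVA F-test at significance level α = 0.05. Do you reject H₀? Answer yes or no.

reject H₀: yes

Group means [39.62, 31.67, 28.40], grand mean 34.158
SSB = Σnᵢ(x̄ᵢ−x̄)² = 442.118; SSW = ΣΣ(x−x̄ᵢ)² = 414.408
MSB = 442.118/2 = 221.0590; MSW = 414.408/16 = 25.9005
F = MSB/MSW = 8.5349
df = (2, 16)
p-value (upper-tail) = 0.00300
At α=0.05: p < α → reject H₀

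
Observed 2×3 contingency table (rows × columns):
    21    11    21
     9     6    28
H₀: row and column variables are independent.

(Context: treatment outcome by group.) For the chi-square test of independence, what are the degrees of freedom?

df = (r−1)(c−1) = (2−1)·(3−1) = 2

degrees of freedom = 2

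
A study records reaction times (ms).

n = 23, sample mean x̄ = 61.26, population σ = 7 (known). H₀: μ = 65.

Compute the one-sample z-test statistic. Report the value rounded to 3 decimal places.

test statistic = -2.562

SE = σ/√n = 7/√23 = 1.4596
z = (x̄−μ₀)/SE = (61.26−65)/1.4596 = -2.5623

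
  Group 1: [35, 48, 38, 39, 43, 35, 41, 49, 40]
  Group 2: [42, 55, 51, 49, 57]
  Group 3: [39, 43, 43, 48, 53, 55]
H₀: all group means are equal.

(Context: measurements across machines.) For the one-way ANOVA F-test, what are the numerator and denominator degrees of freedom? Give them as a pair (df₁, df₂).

degrees of freedom = [2, 17]

k = 3 groups, N = 20 total
df = (k−1, N−k) = (3−1, 20−3) = (2, 17)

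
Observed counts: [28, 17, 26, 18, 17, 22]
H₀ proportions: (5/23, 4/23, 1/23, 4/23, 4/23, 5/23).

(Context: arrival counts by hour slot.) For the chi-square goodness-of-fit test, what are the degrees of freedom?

degrees of freedom = 5

df = k − 1 = 6 − 1 = 5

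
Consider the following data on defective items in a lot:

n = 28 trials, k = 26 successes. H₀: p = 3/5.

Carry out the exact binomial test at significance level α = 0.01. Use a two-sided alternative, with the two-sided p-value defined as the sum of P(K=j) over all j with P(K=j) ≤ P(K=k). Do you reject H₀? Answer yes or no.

Exact binomial: n=28, k=26, p₀=3/5=0.6000
P(X=j) = C(n,j)·p₀^j·(1−p₀)^(n−j); p = Σ P(X=j) over j with P(X=j) ≤ P(X=26)
p-value (two-sided) = 0.00015
At α=0.01: p < α → reject H₀

reject H₀: yes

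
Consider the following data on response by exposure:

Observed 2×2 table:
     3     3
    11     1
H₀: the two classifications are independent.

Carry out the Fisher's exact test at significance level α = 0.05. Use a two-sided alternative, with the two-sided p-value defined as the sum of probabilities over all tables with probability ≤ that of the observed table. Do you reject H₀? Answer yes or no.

Margins: r₁=6, r₂=12, c₁=14, c₂=4, n=18
p_obs = C(6,3)·C(12,11)/C(18,14); sum pmf over tables with pmf ≤ p_obs
p-value (two-sided) = 0.08333
At α=0.05: p ≥ α → fail to reject H₀

reject H₀: no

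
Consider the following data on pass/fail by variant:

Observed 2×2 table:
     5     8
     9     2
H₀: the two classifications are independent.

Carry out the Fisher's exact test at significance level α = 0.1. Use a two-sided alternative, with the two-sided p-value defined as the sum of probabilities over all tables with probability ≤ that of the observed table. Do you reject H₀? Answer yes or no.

reject H₀: yes

Margins: r₁=13, r₂=11, c₁=14, c₂=10, n=24
p_obs = C(13,5)·C(11,9)/C(24,14); sum pmf over tables with pmf ≤ p_obs
p-value (two-sided) = 0.04718
At α=0.1: p < α → reject H₀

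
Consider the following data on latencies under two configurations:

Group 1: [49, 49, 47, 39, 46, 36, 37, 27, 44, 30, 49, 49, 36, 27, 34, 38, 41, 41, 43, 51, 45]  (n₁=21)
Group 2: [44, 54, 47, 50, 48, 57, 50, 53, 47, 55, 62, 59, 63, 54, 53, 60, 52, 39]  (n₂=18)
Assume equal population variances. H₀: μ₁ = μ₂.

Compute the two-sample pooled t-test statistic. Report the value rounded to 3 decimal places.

test statistic = -5.298

x̄₁=40.857, s₁=7.371, n₁=21
x̄₂=52.611, s₂=6.317, n₂=18
s_p² = [20·7.371² + 17·6.317²]/37 = 47.6986
SE = √(s_p²·(1/21+1/18)) = 2.2184
t = (40.857−52.611)/2.2184 = -5.2984
df = 37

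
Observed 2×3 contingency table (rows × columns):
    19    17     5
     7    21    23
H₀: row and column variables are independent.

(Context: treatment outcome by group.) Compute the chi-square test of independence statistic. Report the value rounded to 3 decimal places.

test statistic = 16.641

Row totals [41, 51], col totals [26, 38, 28], n=92
χ² = (19−11.59)²/11.59 + (17−16.93)²/16.93 + (5−12.48)²/12.48 + (7−14.41)²/14.41 + (21−21.07)²/21.07 + (23−15.52)²/15.52 = 16.6406
df = 2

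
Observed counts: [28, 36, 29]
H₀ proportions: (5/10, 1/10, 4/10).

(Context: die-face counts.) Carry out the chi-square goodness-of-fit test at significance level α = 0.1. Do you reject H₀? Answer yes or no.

reject H₀: yes

n = 93; E_i = n·p_i = [46.50, 9.30, 37.20]
χ² = (28−46.50)²/46.50 + (36−9.30)²/9.30 + (29−37.20)²/37.20 = 85.8226
df = 2
p-value (upper-tail) = 0.00000
At α=0.1: p < α → reject H₀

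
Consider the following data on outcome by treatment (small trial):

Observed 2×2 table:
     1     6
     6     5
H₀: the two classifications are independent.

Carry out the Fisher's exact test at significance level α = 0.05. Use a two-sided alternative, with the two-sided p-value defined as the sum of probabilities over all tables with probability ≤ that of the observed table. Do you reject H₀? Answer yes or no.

reject H₀: no

Margins: r₁=7, r₂=11, c₁=7, c₂=11, n=18
p_obs = C(7,1)·C(11,6)/C(18,7); sum pmf over tables with pmf ≤ p_obs
p-value (two-sided) = 0.15074
At α=0.05: p ≥ α → fail to reject H₀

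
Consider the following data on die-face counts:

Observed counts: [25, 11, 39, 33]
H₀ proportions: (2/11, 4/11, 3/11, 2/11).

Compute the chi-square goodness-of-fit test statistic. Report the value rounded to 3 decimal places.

n = 108; E_i = n·p_i = [19.64, 39.27, 29.45, 19.64]
χ² = (25−19.64)²/19.64 + (11−39.27)²/39.27 + (39−29.45)²/29.45 + (33−19.64)²/19.64 = 34.0069
df = 3

test statistic = 34.007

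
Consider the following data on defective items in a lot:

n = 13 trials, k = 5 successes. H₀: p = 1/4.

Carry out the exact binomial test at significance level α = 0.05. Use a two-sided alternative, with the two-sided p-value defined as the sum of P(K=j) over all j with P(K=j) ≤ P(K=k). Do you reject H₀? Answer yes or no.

reject H₀: no

Exact binomial: n=13, k=5, p₀=1/4=0.2500
P(X=j) = C(n,j)·p₀^j·(1−p₀)^(n−j); p = Σ P(X=j) over j with P(X=j) ≤ P(X=5)
p-value (two-sided) = 0.33274
At α=0.05: p ≥ α → fail to reject H₀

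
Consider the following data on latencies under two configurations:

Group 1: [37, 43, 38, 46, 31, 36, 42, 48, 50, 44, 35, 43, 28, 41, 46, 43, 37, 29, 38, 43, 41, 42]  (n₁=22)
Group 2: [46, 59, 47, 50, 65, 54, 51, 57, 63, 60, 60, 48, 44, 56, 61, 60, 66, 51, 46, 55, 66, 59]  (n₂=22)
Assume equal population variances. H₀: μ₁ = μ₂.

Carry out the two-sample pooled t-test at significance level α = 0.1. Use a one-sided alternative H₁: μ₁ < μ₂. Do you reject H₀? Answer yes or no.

reject H₀: yes

x̄₁=40.045, s₁=5.819, n₁=22
x̄₂=55.636, s₂=6.898, n₂=22
s_p² = [21·5.819² + 21·6.898²]/42 = 40.7154
SE = √(s_p²·(1/22+1/22)) = 1.9239
t = (40.045−55.636)/1.9239 = -8.1038
df = 42
p-value (one-sided, H₁ less) = 0.00000
At α=0.1: p < α → reject H₀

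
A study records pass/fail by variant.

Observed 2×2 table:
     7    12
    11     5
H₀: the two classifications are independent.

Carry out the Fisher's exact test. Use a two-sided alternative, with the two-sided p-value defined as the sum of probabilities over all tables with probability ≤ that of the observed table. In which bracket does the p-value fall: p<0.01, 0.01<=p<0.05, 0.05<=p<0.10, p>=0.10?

p-value bracket: 0.05<=p<0.10

Margins: r₁=19, r₂=16, c₁=18, c₂=17, n=35
p_obs = C(19,7)·C(16,11)/C(35,18); sum pmf over tables with pmf ≤ p_obs
p-value (two-sided) = 0.09222
→ bracket: 0.05<=p<0.10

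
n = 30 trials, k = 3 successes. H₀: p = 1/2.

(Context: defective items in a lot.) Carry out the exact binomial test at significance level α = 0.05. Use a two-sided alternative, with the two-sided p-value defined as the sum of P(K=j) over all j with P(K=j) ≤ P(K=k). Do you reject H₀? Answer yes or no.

reject H₀: yes

Exact binomial: n=30, k=3, p₀=1/2=0.5000
P(X=j) = C(n,j)·p₀^j·(1−p₀)^(n−j); p = Σ P(X=j) over j with P(X=j) ≤ P(X=3)
p-value (two-sided) = 0.00001
At α=0.05: p < α → reject H₀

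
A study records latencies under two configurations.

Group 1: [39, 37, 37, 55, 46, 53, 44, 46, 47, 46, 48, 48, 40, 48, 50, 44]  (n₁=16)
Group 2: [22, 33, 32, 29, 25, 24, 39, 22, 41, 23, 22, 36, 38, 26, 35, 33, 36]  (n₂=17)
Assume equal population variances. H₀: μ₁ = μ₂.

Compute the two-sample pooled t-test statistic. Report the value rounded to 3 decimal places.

test statistic = 7.261

x̄₁=45.500, s₁=5.228, n₁=16
x̄₂=30.353, s₂=6.623, n₂=17
s_p² = [15·5.228² + 16·6.623²]/31 = 35.8672
SE = √(s_p²·(1/16+1/17)) = 2.0860
t = (45.500−30.353)/2.0860 = 7.2612
df = 31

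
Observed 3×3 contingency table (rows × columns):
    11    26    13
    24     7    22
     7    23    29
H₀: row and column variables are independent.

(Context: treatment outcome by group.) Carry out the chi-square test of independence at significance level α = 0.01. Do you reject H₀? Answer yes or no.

Row totals [50, 53, 59], col totals [42, 56, 64], n=162
χ² = (11−12.96)²/12.96 + (26−17.28)²/17.28 + (13−19.75)²/19.75 + (24−13.74)²/13.74 + (7−18.32)²/18.32 + (22−20.94)²/20.94 + (7−15.30)²/15.30 + (23−20.40)²/20.40 + (29−23.31)²/23.31 = 27.9327
df = 4
p-value (upper-tail) = 0.00001
At α=0.01: p < α → reject H₀

reject H₀: yes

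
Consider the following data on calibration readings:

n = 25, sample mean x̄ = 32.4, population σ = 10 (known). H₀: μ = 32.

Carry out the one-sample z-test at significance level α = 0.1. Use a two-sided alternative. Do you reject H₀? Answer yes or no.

SE = σ/√n = 10/√25 = 2.0000
z = (x̄−μ₀)/SE = (32.4−32)/2.0000 = 0.2000
p-value (two-sided) = 0.84148
At α=0.1: p ≥ α → fail to reject H₀

reject H₀: no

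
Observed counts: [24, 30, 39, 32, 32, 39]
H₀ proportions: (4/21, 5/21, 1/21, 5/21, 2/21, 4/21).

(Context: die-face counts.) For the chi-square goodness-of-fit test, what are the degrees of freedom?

df = k − 1 = 6 − 1 = 5

degrees of freedom = 5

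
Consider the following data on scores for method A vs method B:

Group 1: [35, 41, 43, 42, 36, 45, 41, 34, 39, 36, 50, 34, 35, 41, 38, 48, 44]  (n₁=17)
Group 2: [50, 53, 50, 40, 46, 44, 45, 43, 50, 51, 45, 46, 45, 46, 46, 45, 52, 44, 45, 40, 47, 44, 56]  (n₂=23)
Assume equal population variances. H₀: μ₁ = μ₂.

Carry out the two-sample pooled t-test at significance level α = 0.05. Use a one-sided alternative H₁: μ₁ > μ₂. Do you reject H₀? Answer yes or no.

reject H₀: no

x̄₁=40.118, s₁=4.872, n₁=17
x̄₂=46.652, s₂=3.973, n₂=23
s_p² = [16·4.872² + 22·3.973²]/38 = 19.1311
SE = √(s_p²·(1/17+1/23)) = 1.3990
t = (40.118−46.652)/1.3990 = -4.6709
df = 38
p-value (one-sided, H₁ greater) = 0.99998
At α=0.05: p ≥ α → fail to reject H₀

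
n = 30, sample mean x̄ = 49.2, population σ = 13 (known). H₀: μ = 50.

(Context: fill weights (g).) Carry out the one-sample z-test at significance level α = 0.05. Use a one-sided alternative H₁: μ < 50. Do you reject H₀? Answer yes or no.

reject H₀: no

SE = σ/√n = 13/√30 = 2.3735
z = (x̄−μ₀)/SE = (49.2−50)/2.3735 = -0.3371
p-value (one-sided, H₁ less) = 0.36804
At α=0.05: p ≥ α → fail to reject H₀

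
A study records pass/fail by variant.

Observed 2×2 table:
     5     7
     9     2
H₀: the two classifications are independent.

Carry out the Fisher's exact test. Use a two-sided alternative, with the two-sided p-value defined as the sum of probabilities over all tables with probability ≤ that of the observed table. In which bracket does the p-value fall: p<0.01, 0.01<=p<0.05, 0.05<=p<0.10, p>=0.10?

p-value bracket: 0.05<=p<0.10

Margins: r₁=12, r₂=11, c₁=14, c₂=9, n=23
p_obs = C(12,5)·C(11,9)/C(23,14); sum pmf over tables with pmf ≤ p_obs
p-value (two-sided) = 0.08938
→ bracket: 0.05<=p<0.10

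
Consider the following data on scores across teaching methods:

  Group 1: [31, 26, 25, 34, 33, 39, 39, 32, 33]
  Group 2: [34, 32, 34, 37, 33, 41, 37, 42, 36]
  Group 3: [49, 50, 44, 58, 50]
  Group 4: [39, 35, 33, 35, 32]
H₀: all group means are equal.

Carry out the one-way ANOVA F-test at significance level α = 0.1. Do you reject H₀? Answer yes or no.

Group means [32.44, 36.22, 50.20, 34.80], grand mean 37.250
SSB = Σnᵢ(x̄ᵢ−x̄)² = 1085.872; SSW = ΣΣ(x−x̄ᵢ)² = 413.378
MSB = 1085.872/3 = 361.9574; MSW = 413.378/24 = 17.2241
F = MSB/MSW = 21.0146
df = (3, 24)
p-value (upper-tail) = 0.00000
At α=0.1: p < α → reject H₀

reject H₀: yes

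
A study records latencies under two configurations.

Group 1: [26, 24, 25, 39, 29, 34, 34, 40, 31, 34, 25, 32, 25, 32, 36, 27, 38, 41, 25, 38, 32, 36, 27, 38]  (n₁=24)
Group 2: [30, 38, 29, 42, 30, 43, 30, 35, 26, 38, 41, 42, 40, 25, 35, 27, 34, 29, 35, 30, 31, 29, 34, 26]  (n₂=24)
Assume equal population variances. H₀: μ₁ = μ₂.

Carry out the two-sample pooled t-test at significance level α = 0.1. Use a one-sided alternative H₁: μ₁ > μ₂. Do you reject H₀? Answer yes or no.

reject H₀: no

x̄₁=32.000, s₁=5.525, n₁=24
x̄₂=33.292, s₂=5.607, n₂=24
s_p² = [23·5.525² + 23·5.607²]/46 = 30.9774
SE = √(s_p²·(1/24+1/24)) = 1.6067
t = (32.000−33.292)/1.6067 = -0.8039
df = 46
p-value (one-sided, H₁ greater) = 0.78721
At α=0.1: p ≥ α → fail to reject H₀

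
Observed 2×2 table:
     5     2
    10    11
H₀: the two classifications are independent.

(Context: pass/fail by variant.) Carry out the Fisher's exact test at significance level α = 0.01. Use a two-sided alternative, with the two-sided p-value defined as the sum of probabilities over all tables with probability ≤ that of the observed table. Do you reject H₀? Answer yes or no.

reject H₀: no

Margins: r₁=7, r₂=21, c₁=15, c₂=13, n=28
p_obs = C(7,5)·C(21,10)/C(28,15); sum pmf over tables with pmf ≤ p_obs
p-value (two-sided) = 0.39553
At α=0.01: p ≥ α → fail to reject H₀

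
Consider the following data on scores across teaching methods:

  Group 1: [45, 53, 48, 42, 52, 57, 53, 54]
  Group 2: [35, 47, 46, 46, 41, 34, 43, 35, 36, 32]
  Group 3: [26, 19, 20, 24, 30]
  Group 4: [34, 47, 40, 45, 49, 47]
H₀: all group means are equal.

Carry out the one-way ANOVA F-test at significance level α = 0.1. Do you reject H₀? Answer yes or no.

reject H₀: yes

Group means [50.50, 39.50, 23.80, 43.67], grand mean 40.690
SSB = Σnᵢ(x̄ᵢ−x̄)² = 2263.574; SSW = ΣΣ(x−x̄ᵢ)² = 712.633
MSB = 2263.574/3 = 754.5245; MSW = 712.633/25 = 28.5053
F = MSB/MSW = 26.4696
df = (3, 25)
p-value (upper-tail) = 0.00000
At α=0.1: p < α → reject H₀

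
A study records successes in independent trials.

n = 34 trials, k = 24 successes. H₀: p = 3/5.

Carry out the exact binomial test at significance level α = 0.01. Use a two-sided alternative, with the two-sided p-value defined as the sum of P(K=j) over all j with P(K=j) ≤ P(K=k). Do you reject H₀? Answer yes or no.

Exact binomial: n=34, k=24, p₀=3/5=0.6000
P(X=j) = C(n,j)·p₀^j·(1−p₀)^(n−j); p = Σ P(X=j) over j with P(X=j) ≤ P(X=24)
p-value (two-sided) = 0.22548
At α=0.01: p ≥ α → fail to reject H₀

reject H₀: no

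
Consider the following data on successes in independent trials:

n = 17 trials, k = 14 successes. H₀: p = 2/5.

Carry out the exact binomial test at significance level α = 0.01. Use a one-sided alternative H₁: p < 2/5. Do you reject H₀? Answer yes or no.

reject H₀: no

Exact binomial: n=17, k=14, p₀=2/5=0.4000
P(X≤14) from Σ C(n,i)·p₀^i·(1−p₀)^(n−i)
p-value (one-sided, H₁ less) = 0.99994
At α=0.01: p ≥ α → fail to reject H₀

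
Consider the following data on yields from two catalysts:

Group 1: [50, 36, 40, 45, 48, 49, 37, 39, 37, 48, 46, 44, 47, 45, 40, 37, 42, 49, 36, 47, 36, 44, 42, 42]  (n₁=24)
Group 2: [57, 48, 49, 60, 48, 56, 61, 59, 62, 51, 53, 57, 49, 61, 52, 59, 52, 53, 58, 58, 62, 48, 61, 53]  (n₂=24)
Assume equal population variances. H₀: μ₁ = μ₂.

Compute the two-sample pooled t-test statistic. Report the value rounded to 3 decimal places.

x̄₁=42.750, s₁=4.720, n₁=24
x̄₂=55.292, s₂=4.903, n₂=24
s_p² = [23·4.720² + 23·4.903²]/46 = 23.1621
SE = √(s_p²·(1/24+1/24)) = 1.3893
t = (42.750−55.292)/1.3893 = -9.0273
df = 46

test statistic = -9.027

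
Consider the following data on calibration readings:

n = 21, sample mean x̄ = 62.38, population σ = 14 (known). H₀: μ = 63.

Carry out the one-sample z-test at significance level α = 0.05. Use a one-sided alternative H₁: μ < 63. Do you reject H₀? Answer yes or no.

SE = σ/√n = 14/√21 = 3.0551
z = (x̄−μ₀)/SE = (62.38−63)/3.0551 = -0.2029
p-value (one-sided, H₁ less) = 0.41959
At α=0.05: p ≥ α → fail to reject H₀

reject H₀: no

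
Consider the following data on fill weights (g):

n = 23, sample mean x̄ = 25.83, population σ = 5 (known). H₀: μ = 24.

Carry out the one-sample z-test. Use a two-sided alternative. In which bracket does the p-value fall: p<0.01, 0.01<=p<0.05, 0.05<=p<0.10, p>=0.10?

p-value bracket: 0.05<=p<0.10

SE = σ/√n = 5/√23 = 1.0426
z = (x̄−μ₀)/SE = (25.83−24)/1.0426 = 1.7553
p-value (two-sided) = 0.07921
→ bracket: 0.05<=p<0.10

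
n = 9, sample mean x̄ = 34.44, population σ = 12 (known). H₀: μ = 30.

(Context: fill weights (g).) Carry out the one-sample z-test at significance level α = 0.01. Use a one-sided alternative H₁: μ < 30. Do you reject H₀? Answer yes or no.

SE = σ/√n = 12/√9 = 4.0000
z = (x̄−μ₀)/SE = (34.44−30)/4.0000 = 1.1100
p-value (one-sided, H₁ less) = 0.86650
At α=0.01: p ≥ α → fail to reject H₀

reject H₀: no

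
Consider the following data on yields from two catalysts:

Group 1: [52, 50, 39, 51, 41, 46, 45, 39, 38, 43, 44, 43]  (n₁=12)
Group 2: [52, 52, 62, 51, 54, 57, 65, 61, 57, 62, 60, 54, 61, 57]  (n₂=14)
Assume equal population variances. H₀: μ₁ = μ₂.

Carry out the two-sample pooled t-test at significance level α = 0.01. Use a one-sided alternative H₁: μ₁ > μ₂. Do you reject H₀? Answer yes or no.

x̄₁=44.250, s₁=4.770, n₁=12
x̄₂=57.500, s₂=4.433, n₂=14
s_p² = [11·4.770² + 13·4.433²]/24 = 21.0729
SE = √(s_p²·(1/12+1/14)) = 1.8059
t = (44.250−57.500)/1.8059 = -7.3371
df = 24
p-value (one-sided, H₁ greater) = 1.00000
At α=0.01: p ≥ α → fail to reject H₀

reject H₀: no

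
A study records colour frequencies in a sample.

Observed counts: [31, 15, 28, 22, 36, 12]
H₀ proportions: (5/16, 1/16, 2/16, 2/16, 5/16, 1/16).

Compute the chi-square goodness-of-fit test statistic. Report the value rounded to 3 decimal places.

n = 144; E_i = n·p_i = [45.00, 9.00, 18.00, 18.00, 45.00, 9.00]
χ² = (31−45.00)²/45.00 + (15−9.00)²/9.00 + (28−18.00)²/18.00 + (22−18.00)²/18.00 + (36−45.00)²/45.00 + (12−9.00)²/9.00 = 17.6000
df = 5

test statistic = 17.600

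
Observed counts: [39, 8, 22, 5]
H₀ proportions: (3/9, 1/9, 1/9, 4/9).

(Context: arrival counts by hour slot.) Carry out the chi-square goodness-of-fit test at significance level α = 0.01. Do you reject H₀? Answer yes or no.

n = 74; E_i = n·p_i = [24.67, 8.22, 8.22, 32.89]
χ² = (39−24.67)²/24.67 + (8−8.22)²/8.22 + (22−8.22)²/8.22 + (5−32.89)²/32.89 = 55.0709
df = 3
p-value (upper-tail) = 0.00000
At α=0.01: p < α → reject H₀

reject H₀: yes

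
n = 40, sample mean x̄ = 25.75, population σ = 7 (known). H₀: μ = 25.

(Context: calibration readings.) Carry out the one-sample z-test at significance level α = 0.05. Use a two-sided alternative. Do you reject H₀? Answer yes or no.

reject H₀: no

SE = σ/√n = 7/√40 = 1.1068
z = (x̄−μ₀)/SE = (25.75−25)/1.1068 = 0.6776
p-value (two-sided) = 0.49801
At α=0.05: p ≥ α → fail to reject H₀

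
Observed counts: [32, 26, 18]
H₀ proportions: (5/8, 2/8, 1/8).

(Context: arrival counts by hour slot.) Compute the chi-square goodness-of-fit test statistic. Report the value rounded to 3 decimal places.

n = 76; E_i = n·p_i = [47.50, 19.00, 9.50]
χ² = (32−47.50)²/47.50 + (26−19.00)²/19.00 + (18−9.50)²/9.50 = 15.2421
df = 2

test statistic = 15.242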